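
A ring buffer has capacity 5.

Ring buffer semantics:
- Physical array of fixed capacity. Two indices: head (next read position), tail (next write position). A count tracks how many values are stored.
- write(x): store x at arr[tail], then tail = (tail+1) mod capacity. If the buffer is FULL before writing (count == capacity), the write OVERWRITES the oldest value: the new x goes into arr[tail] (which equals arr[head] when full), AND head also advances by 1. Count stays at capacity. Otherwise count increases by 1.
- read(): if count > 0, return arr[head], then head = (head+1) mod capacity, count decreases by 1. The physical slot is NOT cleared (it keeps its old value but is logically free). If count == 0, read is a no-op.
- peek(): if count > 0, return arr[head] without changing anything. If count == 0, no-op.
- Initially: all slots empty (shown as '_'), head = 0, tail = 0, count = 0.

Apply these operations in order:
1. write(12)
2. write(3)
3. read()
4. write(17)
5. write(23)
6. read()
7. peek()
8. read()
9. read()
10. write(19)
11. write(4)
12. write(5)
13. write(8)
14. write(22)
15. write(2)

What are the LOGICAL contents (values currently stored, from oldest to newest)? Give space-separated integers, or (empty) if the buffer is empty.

After op 1 (write(12)): arr=[12 _ _ _ _] head=0 tail=1 count=1
After op 2 (write(3)): arr=[12 3 _ _ _] head=0 tail=2 count=2
After op 3 (read()): arr=[12 3 _ _ _] head=1 tail=2 count=1
After op 4 (write(17)): arr=[12 3 17 _ _] head=1 tail=3 count=2
After op 5 (write(23)): arr=[12 3 17 23 _] head=1 tail=4 count=3
After op 6 (read()): arr=[12 3 17 23 _] head=2 tail=4 count=2
After op 7 (peek()): arr=[12 3 17 23 _] head=2 tail=4 count=2
After op 8 (read()): arr=[12 3 17 23 _] head=3 tail=4 count=1
After op 9 (read()): arr=[12 3 17 23 _] head=4 tail=4 count=0
After op 10 (write(19)): arr=[12 3 17 23 19] head=4 tail=0 count=1
After op 11 (write(4)): arr=[4 3 17 23 19] head=4 tail=1 count=2
After op 12 (write(5)): arr=[4 5 17 23 19] head=4 tail=2 count=3
After op 13 (write(8)): arr=[4 5 8 23 19] head=4 tail=3 count=4
After op 14 (write(22)): arr=[4 5 8 22 19] head=4 tail=4 count=5
After op 15 (write(2)): arr=[4 5 8 22 2] head=0 tail=0 count=5

Answer: 4 5 8 22 2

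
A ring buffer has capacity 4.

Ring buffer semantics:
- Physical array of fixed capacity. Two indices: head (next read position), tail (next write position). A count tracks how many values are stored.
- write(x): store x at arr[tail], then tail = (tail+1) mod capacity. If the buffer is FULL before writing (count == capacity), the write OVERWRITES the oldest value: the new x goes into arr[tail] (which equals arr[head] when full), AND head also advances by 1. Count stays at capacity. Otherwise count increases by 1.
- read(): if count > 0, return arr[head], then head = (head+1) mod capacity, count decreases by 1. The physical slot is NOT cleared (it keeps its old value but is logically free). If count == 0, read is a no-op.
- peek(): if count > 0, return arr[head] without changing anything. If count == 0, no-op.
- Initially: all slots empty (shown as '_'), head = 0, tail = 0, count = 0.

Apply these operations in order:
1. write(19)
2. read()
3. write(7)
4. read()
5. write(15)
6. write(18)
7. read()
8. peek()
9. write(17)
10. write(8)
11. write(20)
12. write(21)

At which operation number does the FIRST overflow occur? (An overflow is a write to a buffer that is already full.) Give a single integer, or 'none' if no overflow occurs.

Answer: 12

Derivation:
After op 1 (write(19)): arr=[19 _ _ _] head=0 tail=1 count=1
After op 2 (read()): arr=[19 _ _ _] head=1 tail=1 count=0
After op 3 (write(7)): arr=[19 7 _ _] head=1 tail=2 count=1
After op 4 (read()): arr=[19 7 _ _] head=2 tail=2 count=0
After op 5 (write(15)): arr=[19 7 15 _] head=2 tail=3 count=1
After op 6 (write(18)): arr=[19 7 15 18] head=2 tail=0 count=2
After op 7 (read()): arr=[19 7 15 18] head=3 tail=0 count=1
After op 8 (peek()): arr=[19 7 15 18] head=3 tail=0 count=1
After op 9 (write(17)): arr=[17 7 15 18] head=3 tail=1 count=2
After op 10 (write(8)): arr=[17 8 15 18] head=3 tail=2 count=3
After op 11 (write(20)): arr=[17 8 20 18] head=3 tail=3 count=4
After op 12 (write(21)): arr=[17 8 20 21] head=0 tail=0 count=4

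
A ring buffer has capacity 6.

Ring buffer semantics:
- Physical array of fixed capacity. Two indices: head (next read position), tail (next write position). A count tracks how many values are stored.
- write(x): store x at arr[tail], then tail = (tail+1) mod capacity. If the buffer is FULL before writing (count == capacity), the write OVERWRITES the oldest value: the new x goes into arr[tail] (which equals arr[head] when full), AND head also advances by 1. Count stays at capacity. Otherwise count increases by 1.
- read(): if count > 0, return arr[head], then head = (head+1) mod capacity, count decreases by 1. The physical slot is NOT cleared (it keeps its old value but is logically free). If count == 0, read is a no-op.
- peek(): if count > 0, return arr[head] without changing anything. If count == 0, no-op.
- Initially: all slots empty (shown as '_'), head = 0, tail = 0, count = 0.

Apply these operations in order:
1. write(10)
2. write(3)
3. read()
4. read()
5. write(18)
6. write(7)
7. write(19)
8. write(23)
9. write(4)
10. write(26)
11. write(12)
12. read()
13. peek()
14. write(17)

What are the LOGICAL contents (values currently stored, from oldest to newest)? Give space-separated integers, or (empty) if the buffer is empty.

Answer: 19 23 4 26 12 17

Derivation:
After op 1 (write(10)): arr=[10 _ _ _ _ _] head=0 tail=1 count=1
After op 2 (write(3)): arr=[10 3 _ _ _ _] head=0 tail=2 count=2
After op 3 (read()): arr=[10 3 _ _ _ _] head=1 tail=2 count=1
After op 4 (read()): arr=[10 3 _ _ _ _] head=2 tail=2 count=0
After op 5 (write(18)): arr=[10 3 18 _ _ _] head=2 tail=3 count=1
After op 6 (write(7)): arr=[10 3 18 7 _ _] head=2 tail=4 count=2
After op 7 (write(19)): arr=[10 3 18 7 19 _] head=2 tail=5 count=3
After op 8 (write(23)): arr=[10 3 18 7 19 23] head=2 tail=0 count=4
After op 9 (write(4)): arr=[4 3 18 7 19 23] head=2 tail=1 count=5
After op 10 (write(26)): arr=[4 26 18 7 19 23] head=2 tail=2 count=6
After op 11 (write(12)): arr=[4 26 12 7 19 23] head=3 tail=3 count=6
After op 12 (read()): arr=[4 26 12 7 19 23] head=4 tail=3 count=5
After op 13 (peek()): arr=[4 26 12 7 19 23] head=4 tail=3 count=5
After op 14 (write(17)): arr=[4 26 12 17 19 23] head=4 tail=4 count=6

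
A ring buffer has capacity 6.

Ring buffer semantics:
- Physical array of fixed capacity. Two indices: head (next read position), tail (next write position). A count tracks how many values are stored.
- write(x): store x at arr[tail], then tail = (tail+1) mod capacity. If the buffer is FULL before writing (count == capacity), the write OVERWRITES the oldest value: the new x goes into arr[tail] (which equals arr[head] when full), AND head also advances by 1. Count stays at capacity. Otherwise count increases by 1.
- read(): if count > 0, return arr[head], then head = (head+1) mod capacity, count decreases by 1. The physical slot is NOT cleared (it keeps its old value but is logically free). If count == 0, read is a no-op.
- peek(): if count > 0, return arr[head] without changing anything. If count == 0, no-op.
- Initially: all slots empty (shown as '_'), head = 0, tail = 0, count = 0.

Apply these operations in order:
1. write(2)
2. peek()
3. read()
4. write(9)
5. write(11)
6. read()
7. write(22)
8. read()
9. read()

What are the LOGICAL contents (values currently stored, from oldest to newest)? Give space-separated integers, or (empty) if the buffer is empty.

Answer: (empty)

Derivation:
After op 1 (write(2)): arr=[2 _ _ _ _ _] head=0 tail=1 count=1
After op 2 (peek()): arr=[2 _ _ _ _ _] head=0 tail=1 count=1
After op 3 (read()): arr=[2 _ _ _ _ _] head=1 tail=1 count=0
After op 4 (write(9)): arr=[2 9 _ _ _ _] head=1 tail=2 count=1
After op 5 (write(11)): arr=[2 9 11 _ _ _] head=1 tail=3 count=2
After op 6 (read()): arr=[2 9 11 _ _ _] head=2 tail=3 count=1
After op 7 (write(22)): arr=[2 9 11 22 _ _] head=2 tail=4 count=2
After op 8 (read()): arr=[2 9 11 22 _ _] head=3 tail=4 count=1
After op 9 (read()): arr=[2 9 11 22 _ _] head=4 tail=4 count=0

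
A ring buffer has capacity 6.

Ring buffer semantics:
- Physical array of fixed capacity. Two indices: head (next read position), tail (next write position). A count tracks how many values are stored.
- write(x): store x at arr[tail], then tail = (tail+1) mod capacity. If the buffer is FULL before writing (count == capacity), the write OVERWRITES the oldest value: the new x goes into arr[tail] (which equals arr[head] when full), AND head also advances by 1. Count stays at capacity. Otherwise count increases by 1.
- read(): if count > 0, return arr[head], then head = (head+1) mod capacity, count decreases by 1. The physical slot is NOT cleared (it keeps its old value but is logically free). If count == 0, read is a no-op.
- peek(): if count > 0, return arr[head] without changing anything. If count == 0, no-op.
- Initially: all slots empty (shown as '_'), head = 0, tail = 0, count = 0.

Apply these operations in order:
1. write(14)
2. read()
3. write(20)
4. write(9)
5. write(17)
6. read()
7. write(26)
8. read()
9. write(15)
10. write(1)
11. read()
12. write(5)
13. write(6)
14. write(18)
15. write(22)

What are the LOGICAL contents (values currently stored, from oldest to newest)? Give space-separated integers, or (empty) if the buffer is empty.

After op 1 (write(14)): arr=[14 _ _ _ _ _] head=0 tail=1 count=1
After op 2 (read()): arr=[14 _ _ _ _ _] head=1 tail=1 count=0
After op 3 (write(20)): arr=[14 20 _ _ _ _] head=1 tail=2 count=1
After op 4 (write(9)): arr=[14 20 9 _ _ _] head=1 tail=3 count=2
After op 5 (write(17)): arr=[14 20 9 17 _ _] head=1 tail=4 count=3
After op 6 (read()): arr=[14 20 9 17 _ _] head=2 tail=4 count=2
After op 7 (write(26)): arr=[14 20 9 17 26 _] head=2 tail=5 count=3
After op 8 (read()): arr=[14 20 9 17 26 _] head=3 tail=5 count=2
After op 9 (write(15)): arr=[14 20 9 17 26 15] head=3 tail=0 count=3
After op 10 (write(1)): arr=[1 20 9 17 26 15] head=3 tail=1 count=4
After op 11 (read()): arr=[1 20 9 17 26 15] head=4 tail=1 count=3
After op 12 (write(5)): arr=[1 5 9 17 26 15] head=4 tail=2 count=4
After op 13 (write(6)): arr=[1 5 6 17 26 15] head=4 tail=3 count=5
After op 14 (write(18)): arr=[1 5 6 18 26 15] head=4 tail=4 count=6
After op 15 (write(22)): arr=[1 5 6 18 22 15] head=5 tail=5 count=6

Answer: 15 1 5 6 18 22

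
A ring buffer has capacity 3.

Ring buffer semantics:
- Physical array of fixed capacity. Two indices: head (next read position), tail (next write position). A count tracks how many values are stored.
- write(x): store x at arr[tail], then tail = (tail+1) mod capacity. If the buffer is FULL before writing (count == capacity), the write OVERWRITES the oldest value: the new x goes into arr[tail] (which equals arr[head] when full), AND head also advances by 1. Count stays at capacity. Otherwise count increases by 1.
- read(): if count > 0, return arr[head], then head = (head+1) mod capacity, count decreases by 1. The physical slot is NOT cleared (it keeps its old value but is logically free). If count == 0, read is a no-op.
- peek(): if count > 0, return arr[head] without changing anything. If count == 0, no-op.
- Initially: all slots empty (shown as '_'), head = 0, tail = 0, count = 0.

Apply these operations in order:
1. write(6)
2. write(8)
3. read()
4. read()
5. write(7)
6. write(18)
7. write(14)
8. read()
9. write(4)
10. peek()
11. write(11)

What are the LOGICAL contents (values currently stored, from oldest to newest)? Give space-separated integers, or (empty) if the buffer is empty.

After op 1 (write(6)): arr=[6 _ _] head=0 tail=1 count=1
After op 2 (write(8)): arr=[6 8 _] head=0 tail=2 count=2
After op 3 (read()): arr=[6 8 _] head=1 tail=2 count=1
After op 4 (read()): arr=[6 8 _] head=2 tail=2 count=0
After op 5 (write(7)): arr=[6 8 7] head=2 tail=0 count=1
After op 6 (write(18)): arr=[18 8 7] head=2 tail=1 count=2
After op 7 (write(14)): arr=[18 14 7] head=2 tail=2 count=3
After op 8 (read()): arr=[18 14 7] head=0 tail=2 count=2
After op 9 (write(4)): arr=[18 14 4] head=0 tail=0 count=3
After op 10 (peek()): arr=[18 14 4] head=0 tail=0 count=3
After op 11 (write(11)): arr=[11 14 4] head=1 tail=1 count=3

Answer: 14 4 11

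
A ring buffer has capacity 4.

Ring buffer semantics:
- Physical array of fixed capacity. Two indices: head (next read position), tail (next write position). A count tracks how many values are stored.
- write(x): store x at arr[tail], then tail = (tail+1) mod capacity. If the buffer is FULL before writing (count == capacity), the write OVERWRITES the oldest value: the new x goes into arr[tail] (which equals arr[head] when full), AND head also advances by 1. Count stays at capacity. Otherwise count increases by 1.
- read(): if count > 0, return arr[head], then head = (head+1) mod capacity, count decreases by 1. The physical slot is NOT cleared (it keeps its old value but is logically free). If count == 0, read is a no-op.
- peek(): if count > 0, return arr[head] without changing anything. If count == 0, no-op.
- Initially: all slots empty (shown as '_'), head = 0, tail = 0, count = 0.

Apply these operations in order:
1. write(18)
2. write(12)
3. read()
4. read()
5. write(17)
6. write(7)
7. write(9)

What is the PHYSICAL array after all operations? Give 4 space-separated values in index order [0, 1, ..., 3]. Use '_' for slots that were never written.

After op 1 (write(18)): arr=[18 _ _ _] head=0 tail=1 count=1
After op 2 (write(12)): arr=[18 12 _ _] head=0 tail=2 count=2
After op 3 (read()): arr=[18 12 _ _] head=1 tail=2 count=1
After op 4 (read()): arr=[18 12 _ _] head=2 tail=2 count=0
After op 5 (write(17)): arr=[18 12 17 _] head=2 tail=3 count=1
After op 6 (write(7)): arr=[18 12 17 7] head=2 tail=0 count=2
After op 7 (write(9)): arr=[9 12 17 7] head=2 tail=1 count=3

Answer: 9 12 17 7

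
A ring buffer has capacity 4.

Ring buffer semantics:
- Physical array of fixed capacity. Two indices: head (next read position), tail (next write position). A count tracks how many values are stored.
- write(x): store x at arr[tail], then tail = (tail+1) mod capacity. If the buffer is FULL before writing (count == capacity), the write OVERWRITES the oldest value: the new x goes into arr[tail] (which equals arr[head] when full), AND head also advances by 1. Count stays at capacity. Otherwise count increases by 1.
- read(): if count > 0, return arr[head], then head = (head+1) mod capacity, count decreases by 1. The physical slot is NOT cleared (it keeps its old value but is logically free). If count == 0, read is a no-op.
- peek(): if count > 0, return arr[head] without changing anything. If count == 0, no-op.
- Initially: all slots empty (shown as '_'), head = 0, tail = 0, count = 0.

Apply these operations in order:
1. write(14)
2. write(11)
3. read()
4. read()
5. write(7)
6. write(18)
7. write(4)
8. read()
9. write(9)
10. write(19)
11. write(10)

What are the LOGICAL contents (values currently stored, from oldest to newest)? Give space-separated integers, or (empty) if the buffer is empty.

After op 1 (write(14)): arr=[14 _ _ _] head=0 tail=1 count=1
After op 2 (write(11)): arr=[14 11 _ _] head=0 tail=2 count=2
After op 3 (read()): arr=[14 11 _ _] head=1 tail=2 count=1
After op 4 (read()): arr=[14 11 _ _] head=2 tail=2 count=0
After op 5 (write(7)): arr=[14 11 7 _] head=2 tail=3 count=1
After op 6 (write(18)): arr=[14 11 7 18] head=2 tail=0 count=2
After op 7 (write(4)): arr=[4 11 7 18] head=2 tail=1 count=3
After op 8 (read()): arr=[4 11 7 18] head=3 tail=1 count=2
After op 9 (write(9)): arr=[4 9 7 18] head=3 tail=2 count=3
After op 10 (write(19)): arr=[4 9 19 18] head=3 tail=3 count=4
After op 11 (write(10)): arr=[4 9 19 10] head=0 tail=0 count=4

Answer: 4 9 19 10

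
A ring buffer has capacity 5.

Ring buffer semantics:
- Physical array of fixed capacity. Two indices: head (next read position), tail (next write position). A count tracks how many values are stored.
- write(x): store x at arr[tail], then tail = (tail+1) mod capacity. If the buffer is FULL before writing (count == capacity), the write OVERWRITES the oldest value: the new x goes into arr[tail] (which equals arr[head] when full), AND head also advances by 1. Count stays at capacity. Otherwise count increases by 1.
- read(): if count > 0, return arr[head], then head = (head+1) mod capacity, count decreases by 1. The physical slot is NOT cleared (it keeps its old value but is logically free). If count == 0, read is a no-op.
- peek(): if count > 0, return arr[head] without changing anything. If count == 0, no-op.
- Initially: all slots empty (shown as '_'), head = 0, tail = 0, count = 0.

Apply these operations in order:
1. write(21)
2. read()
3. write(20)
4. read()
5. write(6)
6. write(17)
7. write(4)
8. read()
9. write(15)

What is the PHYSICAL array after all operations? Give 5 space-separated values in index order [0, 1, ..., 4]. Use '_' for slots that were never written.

After op 1 (write(21)): arr=[21 _ _ _ _] head=0 tail=1 count=1
After op 2 (read()): arr=[21 _ _ _ _] head=1 tail=1 count=0
After op 3 (write(20)): arr=[21 20 _ _ _] head=1 tail=2 count=1
After op 4 (read()): arr=[21 20 _ _ _] head=2 tail=2 count=0
After op 5 (write(6)): arr=[21 20 6 _ _] head=2 tail=3 count=1
After op 6 (write(17)): arr=[21 20 6 17 _] head=2 tail=4 count=2
After op 7 (write(4)): arr=[21 20 6 17 4] head=2 tail=0 count=3
After op 8 (read()): arr=[21 20 6 17 4] head=3 tail=0 count=2
After op 9 (write(15)): arr=[15 20 6 17 4] head=3 tail=1 count=3

Answer: 15 20 6 17 4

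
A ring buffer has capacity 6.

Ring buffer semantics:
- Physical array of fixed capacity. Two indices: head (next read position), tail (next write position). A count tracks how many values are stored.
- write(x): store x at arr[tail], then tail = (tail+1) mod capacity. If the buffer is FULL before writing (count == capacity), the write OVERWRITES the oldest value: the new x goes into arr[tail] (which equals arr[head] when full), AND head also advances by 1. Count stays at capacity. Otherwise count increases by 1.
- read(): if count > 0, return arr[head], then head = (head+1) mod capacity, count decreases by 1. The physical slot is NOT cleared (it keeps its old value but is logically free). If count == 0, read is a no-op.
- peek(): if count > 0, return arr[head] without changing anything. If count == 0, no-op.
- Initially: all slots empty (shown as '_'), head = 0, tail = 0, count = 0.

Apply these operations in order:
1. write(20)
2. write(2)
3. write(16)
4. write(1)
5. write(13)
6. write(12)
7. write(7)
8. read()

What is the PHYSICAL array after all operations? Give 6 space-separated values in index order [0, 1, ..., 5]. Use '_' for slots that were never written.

Answer: 7 2 16 1 13 12

Derivation:
After op 1 (write(20)): arr=[20 _ _ _ _ _] head=0 tail=1 count=1
After op 2 (write(2)): arr=[20 2 _ _ _ _] head=0 tail=2 count=2
After op 3 (write(16)): arr=[20 2 16 _ _ _] head=0 tail=3 count=3
After op 4 (write(1)): arr=[20 2 16 1 _ _] head=0 tail=4 count=4
After op 5 (write(13)): arr=[20 2 16 1 13 _] head=0 tail=5 count=5
After op 6 (write(12)): arr=[20 2 16 1 13 12] head=0 tail=0 count=6
After op 7 (write(7)): arr=[7 2 16 1 13 12] head=1 tail=1 count=6
After op 8 (read()): arr=[7 2 16 1 13 12] head=2 tail=1 count=5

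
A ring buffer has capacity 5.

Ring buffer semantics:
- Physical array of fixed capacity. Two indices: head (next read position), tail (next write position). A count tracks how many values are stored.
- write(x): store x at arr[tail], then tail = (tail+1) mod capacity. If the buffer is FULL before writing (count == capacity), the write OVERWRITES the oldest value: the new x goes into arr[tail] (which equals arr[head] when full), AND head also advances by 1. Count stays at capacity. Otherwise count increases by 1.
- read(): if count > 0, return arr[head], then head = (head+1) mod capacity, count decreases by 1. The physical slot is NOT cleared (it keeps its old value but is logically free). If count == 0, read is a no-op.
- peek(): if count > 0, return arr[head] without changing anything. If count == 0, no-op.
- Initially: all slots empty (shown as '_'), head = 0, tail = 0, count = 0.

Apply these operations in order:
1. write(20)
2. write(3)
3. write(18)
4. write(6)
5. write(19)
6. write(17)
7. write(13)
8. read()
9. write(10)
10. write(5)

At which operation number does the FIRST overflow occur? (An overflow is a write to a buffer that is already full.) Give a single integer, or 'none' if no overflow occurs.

Answer: 6

Derivation:
After op 1 (write(20)): arr=[20 _ _ _ _] head=0 tail=1 count=1
After op 2 (write(3)): arr=[20 3 _ _ _] head=0 tail=2 count=2
After op 3 (write(18)): arr=[20 3 18 _ _] head=0 tail=3 count=3
After op 4 (write(6)): arr=[20 3 18 6 _] head=0 tail=4 count=4
After op 5 (write(19)): arr=[20 3 18 6 19] head=0 tail=0 count=5
After op 6 (write(17)): arr=[17 3 18 6 19] head=1 tail=1 count=5
After op 7 (write(13)): arr=[17 13 18 6 19] head=2 tail=2 count=5
After op 8 (read()): arr=[17 13 18 6 19] head=3 tail=2 count=4
After op 9 (write(10)): arr=[17 13 10 6 19] head=3 tail=3 count=5
After op 10 (write(5)): arr=[17 13 10 5 19] head=4 tail=4 count=5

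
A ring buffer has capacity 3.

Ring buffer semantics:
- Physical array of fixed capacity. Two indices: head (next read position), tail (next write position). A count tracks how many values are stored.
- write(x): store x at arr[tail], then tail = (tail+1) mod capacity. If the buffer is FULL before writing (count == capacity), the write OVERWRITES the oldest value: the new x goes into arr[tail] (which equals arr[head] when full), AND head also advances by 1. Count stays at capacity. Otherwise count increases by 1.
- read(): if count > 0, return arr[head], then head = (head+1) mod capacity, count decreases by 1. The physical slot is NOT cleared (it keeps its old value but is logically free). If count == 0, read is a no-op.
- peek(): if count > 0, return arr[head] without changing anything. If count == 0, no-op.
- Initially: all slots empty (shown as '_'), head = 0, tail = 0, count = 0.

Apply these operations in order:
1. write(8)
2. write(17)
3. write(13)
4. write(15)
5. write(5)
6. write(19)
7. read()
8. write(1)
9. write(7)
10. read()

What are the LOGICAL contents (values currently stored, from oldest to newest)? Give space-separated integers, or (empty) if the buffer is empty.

Answer: 1 7

Derivation:
After op 1 (write(8)): arr=[8 _ _] head=0 tail=1 count=1
After op 2 (write(17)): arr=[8 17 _] head=0 tail=2 count=2
After op 3 (write(13)): arr=[8 17 13] head=0 tail=0 count=3
After op 4 (write(15)): arr=[15 17 13] head=1 tail=1 count=3
After op 5 (write(5)): arr=[15 5 13] head=2 tail=2 count=3
After op 6 (write(19)): arr=[15 5 19] head=0 tail=0 count=3
After op 7 (read()): arr=[15 5 19] head=1 tail=0 count=2
After op 8 (write(1)): arr=[1 5 19] head=1 tail=1 count=3
After op 9 (write(7)): arr=[1 7 19] head=2 tail=2 count=3
After op 10 (read()): arr=[1 7 19] head=0 tail=2 count=2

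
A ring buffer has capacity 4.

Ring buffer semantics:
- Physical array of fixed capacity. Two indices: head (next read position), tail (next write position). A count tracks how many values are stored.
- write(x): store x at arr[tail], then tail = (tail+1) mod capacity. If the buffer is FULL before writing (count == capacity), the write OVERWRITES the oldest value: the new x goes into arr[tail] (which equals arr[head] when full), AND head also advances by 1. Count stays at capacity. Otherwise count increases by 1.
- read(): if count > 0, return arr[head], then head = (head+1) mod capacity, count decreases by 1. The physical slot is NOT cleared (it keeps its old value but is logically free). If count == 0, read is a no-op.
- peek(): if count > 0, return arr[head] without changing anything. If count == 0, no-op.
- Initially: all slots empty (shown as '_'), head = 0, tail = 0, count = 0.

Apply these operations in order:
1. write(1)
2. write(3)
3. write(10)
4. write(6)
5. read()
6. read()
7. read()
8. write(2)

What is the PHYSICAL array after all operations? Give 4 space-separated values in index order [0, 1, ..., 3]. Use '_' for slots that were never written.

After op 1 (write(1)): arr=[1 _ _ _] head=0 tail=1 count=1
After op 2 (write(3)): arr=[1 3 _ _] head=0 tail=2 count=2
After op 3 (write(10)): arr=[1 3 10 _] head=0 tail=3 count=3
After op 4 (write(6)): arr=[1 3 10 6] head=0 tail=0 count=4
After op 5 (read()): arr=[1 3 10 6] head=1 tail=0 count=3
After op 6 (read()): arr=[1 3 10 6] head=2 tail=0 count=2
After op 7 (read()): arr=[1 3 10 6] head=3 tail=0 count=1
After op 8 (write(2)): arr=[2 3 10 6] head=3 tail=1 count=2

Answer: 2 3 10 6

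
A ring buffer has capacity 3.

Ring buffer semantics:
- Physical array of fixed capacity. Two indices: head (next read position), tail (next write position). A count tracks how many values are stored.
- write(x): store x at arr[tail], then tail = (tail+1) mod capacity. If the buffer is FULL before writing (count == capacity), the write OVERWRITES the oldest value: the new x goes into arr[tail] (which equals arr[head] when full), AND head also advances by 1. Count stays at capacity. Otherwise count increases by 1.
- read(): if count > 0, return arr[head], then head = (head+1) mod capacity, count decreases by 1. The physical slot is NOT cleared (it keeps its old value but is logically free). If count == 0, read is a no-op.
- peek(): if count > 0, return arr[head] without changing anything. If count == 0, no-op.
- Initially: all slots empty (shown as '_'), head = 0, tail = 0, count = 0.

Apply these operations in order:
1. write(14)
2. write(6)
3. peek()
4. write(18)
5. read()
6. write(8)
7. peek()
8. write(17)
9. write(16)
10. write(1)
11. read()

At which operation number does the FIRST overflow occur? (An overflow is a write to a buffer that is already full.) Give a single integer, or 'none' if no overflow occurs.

After op 1 (write(14)): arr=[14 _ _] head=0 tail=1 count=1
After op 2 (write(6)): arr=[14 6 _] head=0 tail=2 count=2
After op 3 (peek()): arr=[14 6 _] head=0 tail=2 count=2
After op 4 (write(18)): arr=[14 6 18] head=0 tail=0 count=3
After op 5 (read()): arr=[14 6 18] head=1 tail=0 count=2
After op 6 (write(8)): arr=[8 6 18] head=1 tail=1 count=3
After op 7 (peek()): arr=[8 6 18] head=1 tail=1 count=3
After op 8 (write(17)): arr=[8 17 18] head=2 tail=2 count=3
After op 9 (write(16)): arr=[8 17 16] head=0 tail=0 count=3
After op 10 (write(1)): arr=[1 17 16] head=1 tail=1 count=3
After op 11 (read()): arr=[1 17 16] head=2 tail=1 count=2

Answer: 8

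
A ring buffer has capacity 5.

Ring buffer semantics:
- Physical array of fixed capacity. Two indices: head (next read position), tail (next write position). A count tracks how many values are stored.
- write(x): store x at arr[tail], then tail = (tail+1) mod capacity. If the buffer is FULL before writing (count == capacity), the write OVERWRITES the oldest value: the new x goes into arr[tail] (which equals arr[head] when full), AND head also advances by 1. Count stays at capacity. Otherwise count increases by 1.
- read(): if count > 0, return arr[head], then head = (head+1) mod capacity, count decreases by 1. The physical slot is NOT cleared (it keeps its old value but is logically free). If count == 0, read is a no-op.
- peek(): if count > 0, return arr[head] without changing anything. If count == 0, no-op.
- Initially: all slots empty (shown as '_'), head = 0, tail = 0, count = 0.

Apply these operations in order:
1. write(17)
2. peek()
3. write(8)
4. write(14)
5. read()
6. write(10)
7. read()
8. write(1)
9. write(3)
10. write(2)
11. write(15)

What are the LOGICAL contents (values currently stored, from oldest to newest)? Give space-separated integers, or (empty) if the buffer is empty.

After op 1 (write(17)): arr=[17 _ _ _ _] head=0 tail=1 count=1
After op 2 (peek()): arr=[17 _ _ _ _] head=0 tail=1 count=1
After op 3 (write(8)): arr=[17 8 _ _ _] head=0 tail=2 count=2
After op 4 (write(14)): arr=[17 8 14 _ _] head=0 tail=3 count=3
After op 5 (read()): arr=[17 8 14 _ _] head=1 tail=3 count=2
After op 6 (write(10)): arr=[17 8 14 10 _] head=1 tail=4 count=3
After op 7 (read()): arr=[17 8 14 10 _] head=2 tail=4 count=2
After op 8 (write(1)): arr=[17 8 14 10 1] head=2 tail=0 count=3
After op 9 (write(3)): arr=[3 8 14 10 1] head=2 tail=1 count=4
After op 10 (write(2)): arr=[3 2 14 10 1] head=2 tail=2 count=5
After op 11 (write(15)): arr=[3 2 15 10 1] head=3 tail=3 count=5

Answer: 10 1 3 2 15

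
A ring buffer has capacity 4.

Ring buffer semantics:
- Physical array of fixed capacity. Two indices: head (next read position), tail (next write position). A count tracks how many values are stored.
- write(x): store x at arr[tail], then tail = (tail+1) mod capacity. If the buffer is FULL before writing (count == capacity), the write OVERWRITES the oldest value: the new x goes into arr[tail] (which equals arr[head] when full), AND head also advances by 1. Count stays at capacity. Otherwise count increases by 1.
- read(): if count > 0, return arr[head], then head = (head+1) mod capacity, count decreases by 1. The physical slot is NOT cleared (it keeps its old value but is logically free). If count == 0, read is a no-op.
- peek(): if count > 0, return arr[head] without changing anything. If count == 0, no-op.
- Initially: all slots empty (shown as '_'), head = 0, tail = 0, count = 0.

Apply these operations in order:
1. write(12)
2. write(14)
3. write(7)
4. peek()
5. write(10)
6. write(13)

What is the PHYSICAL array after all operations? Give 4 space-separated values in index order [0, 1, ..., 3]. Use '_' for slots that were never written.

Answer: 13 14 7 10

Derivation:
After op 1 (write(12)): arr=[12 _ _ _] head=0 tail=1 count=1
After op 2 (write(14)): arr=[12 14 _ _] head=0 tail=2 count=2
After op 3 (write(7)): arr=[12 14 7 _] head=0 tail=3 count=3
After op 4 (peek()): arr=[12 14 7 _] head=0 tail=3 count=3
After op 5 (write(10)): arr=[12 14 7 10] head=0 tail=0 count=4
After op 6 (write(13)): arr=[13 14 7 10] head=1 tail=1 count=4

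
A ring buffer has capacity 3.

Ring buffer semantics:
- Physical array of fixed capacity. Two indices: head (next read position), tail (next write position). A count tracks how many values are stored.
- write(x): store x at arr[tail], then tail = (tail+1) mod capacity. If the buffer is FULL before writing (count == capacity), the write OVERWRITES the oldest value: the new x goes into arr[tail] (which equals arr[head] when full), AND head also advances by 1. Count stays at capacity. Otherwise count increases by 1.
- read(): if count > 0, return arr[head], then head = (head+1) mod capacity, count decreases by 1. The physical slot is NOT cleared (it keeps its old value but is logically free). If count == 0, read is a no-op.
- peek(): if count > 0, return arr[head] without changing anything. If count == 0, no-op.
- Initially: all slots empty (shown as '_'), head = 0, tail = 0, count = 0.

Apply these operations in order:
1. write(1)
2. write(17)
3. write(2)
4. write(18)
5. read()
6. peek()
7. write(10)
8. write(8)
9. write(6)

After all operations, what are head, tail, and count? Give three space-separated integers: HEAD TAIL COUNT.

After op 1 (write(1)): arr=[1 _ _] head=0 tail=1 count=1
After op 2 (write(17)): arr=[1 17 _] head=0 tail=2 count=2
After op 3 (write(2)): arr=[1 17 2] head=0 tail=0 count=3
After op 4 (write(18)): arr=[18 17 2] head=1 tail=1 count=3
After op 5 (read()): arr=[18 17 2] head=2 tail=1 count=2
After op 6 (peek()): arr=[18 17 2] head=2 tail=1 count=2
After op 7 (write(10)): arr=[18 10 2] head=2 tail=2 count=3
After op 8 (write(8)): arr=[18 10 8] head=0 tail=0 count=3
After op 9 (write(6)): arr=[6 10 8] head=1 tail=1 count=3

Answer: 1 1 3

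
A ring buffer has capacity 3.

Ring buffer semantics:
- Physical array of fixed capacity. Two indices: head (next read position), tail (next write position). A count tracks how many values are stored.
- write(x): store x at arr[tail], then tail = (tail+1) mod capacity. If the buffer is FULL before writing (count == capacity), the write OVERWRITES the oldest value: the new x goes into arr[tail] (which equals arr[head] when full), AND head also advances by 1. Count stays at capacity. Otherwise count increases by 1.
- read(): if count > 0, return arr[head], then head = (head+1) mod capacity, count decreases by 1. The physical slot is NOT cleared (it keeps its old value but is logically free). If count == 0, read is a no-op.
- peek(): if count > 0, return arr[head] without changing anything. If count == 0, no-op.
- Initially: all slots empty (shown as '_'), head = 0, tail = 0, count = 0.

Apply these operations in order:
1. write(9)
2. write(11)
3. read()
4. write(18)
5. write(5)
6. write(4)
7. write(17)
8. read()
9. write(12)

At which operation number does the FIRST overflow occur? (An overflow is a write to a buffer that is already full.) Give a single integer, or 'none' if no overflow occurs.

Answer: 6

Derivation:
After op 1 (write(9)): arr=[9 _ _] head=0 tail=1 count=1
After op 2 (write(11)): arr=[9 11 _] head=0 tail=2 count=2
After op 3 (read()): arr=[9 11 _] head=1 tail=2 count=1
After op 4 (write(18)): arr=[9 11 18] head=1 tail=0 count=2
After op 5 (write(5)): arr=[5 11 18] head=1 tail=1 count=3
After op 6 (write(4)): arr=[5 4 18] head=2 tail=2 count=3
After op 7 (write(17)): arr=[5 4 17] head=0 tail=0 count=3
After op 8 (read()): arr=[5 4 17] head=1 tail=0 count=2
After op 9 (write(12)): arr=[12 4 17] head=1 tail=1 count=3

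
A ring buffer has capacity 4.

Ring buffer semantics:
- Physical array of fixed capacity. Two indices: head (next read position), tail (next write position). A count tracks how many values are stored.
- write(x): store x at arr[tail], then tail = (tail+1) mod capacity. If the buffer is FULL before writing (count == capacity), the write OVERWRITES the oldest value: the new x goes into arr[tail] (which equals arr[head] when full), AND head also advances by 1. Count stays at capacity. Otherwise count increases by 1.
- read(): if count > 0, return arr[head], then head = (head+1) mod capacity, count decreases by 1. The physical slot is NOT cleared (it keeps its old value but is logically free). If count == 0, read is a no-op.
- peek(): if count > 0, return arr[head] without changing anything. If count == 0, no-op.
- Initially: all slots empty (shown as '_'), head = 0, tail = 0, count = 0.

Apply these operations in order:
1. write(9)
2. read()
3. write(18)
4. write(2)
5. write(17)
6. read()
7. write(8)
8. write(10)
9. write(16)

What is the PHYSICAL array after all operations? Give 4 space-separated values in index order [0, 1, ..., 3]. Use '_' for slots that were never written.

Answer: 8 10 16 17

Derivation:
After op 1 (write(9)): arr=[9 _ _ _] head=0 tail=1 count=1
After op 2 (read()): arr=[9 _ _ _] head=1 tail=1 count=0
After op 3 (write(18)): arr=[9 18 _ _] head=1 tail=2 count=1
After op 4 (write(2)): arr=[9 18 2 _] head=1 tail=3 count=2
After op 5 (write(17)): arr=[9 18 2 17] head=1 tail=0 count=3
After op 6 (read()): arr=[9 18 2 17] head=2 tail=0 count=2
After op 7 (write(8)): arr=[8 18 2 17] head=2 tail=1 count=3
After op 8 (write(10)): arr=[8 10 2 17] head=2 tail=2 count=4
After op 9 (write(16)): arr=[8 10 16 17] head=3 tail=3 count=4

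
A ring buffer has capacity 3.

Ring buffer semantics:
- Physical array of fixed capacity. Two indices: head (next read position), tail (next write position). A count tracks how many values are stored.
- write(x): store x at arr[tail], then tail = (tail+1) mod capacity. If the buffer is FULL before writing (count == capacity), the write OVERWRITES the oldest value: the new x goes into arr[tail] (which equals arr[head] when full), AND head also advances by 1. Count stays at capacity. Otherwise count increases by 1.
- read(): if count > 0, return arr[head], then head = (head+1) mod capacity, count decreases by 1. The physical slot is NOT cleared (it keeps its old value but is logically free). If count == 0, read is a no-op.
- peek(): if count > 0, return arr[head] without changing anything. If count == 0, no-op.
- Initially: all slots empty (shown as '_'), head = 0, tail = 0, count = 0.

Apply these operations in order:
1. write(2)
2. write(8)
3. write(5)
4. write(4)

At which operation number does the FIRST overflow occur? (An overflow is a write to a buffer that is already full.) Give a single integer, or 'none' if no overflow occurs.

After op 1 (write(2)): arr=[2 _ _] head=0 tail=1 count=1
After op 2 (write(8)): arr=[2 8 _] head=0 tail=2 count=2
After op 3 (write(5)): arr=[2 8 5] head=0 tail=0 count=3
After op 4 (write(4)): arr=[4 8 5] head=1 tail=1 count=3

Answer: 4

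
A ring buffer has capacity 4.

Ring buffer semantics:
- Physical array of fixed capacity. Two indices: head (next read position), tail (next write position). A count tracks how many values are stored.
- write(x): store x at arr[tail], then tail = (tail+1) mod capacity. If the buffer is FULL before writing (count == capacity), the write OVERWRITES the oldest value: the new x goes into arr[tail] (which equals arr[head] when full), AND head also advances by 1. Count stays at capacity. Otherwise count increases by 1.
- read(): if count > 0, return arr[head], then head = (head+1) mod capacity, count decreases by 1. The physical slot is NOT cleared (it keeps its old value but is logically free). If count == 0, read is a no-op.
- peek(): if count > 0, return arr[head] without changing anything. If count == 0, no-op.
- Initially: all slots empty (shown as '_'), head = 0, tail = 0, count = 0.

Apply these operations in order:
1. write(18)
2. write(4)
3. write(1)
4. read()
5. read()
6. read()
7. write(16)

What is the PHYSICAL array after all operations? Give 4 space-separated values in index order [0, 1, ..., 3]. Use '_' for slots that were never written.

Answer: 18 4 1 16

Derivation:
After op 1 (write(18)): arr=[18 _ _ _] head=0 tail=1 count=1
After op 2 (write(4)): arr=[18 4 _ _] head=0 tail=2 count=2
After op 3 (write(1)): arr=[18 4 1 _] head=0 tail=3 count=3
After op 4 (read()): arr=[18 4 1 _] head=1 tail=3 count=2
After op 5 (read()): arr=[18 4 1 _] head=2 tail=3 count=1
After op 6 (read()): arr=[18 4 1 _] head=3 tail=3 count=0
After op 7 (write(16)): arr=[18 4 1 16] head=3 tail=0 count=1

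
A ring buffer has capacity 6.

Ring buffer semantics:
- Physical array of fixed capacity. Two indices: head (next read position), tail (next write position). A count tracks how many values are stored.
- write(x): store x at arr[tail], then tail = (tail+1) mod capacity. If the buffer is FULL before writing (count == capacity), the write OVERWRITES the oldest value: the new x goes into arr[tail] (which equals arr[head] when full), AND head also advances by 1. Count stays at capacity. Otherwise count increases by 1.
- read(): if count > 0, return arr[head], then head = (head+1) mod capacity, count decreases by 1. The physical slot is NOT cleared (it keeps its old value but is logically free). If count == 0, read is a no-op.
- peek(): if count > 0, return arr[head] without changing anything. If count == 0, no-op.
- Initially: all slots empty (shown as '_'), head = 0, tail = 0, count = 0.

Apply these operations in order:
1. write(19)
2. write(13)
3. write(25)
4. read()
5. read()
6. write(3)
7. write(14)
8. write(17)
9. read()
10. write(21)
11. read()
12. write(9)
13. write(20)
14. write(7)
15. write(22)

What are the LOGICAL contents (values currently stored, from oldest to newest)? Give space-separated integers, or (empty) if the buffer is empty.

After op 1 (write(19)): arr=[19 _ _ _ _ _] head=0 tail=1 count=1
After op 2 (write(13)): arr=[19 13 _ _ _ _] head=0 tail=2 count=2
After op 3 (write(25)): arr=[19 13 25 _ _ _] head=0 tail=3 count=3
After op 4 (read()): arr=[19 13 25 _ _ _] head=1 tail=3 count=2
After op 5 (read()): arr=[19 13 25 _ _ _] head=2 tail=3 count=1
After op 6 (write(3)): arr=[19 13 25 3 _ _] head=2 tail=4 count=2
After op 7 (write(14)): arr=[19 13 25 3 14 _] head=2 tail=5 count=3
After op 8 (write(17)): arr=[19 13 25 3 14 17] head=2 tail=0 count=4
After op 9 (read()): arr=[19 13 25 3 14 17] head=3 tail=0 count=3
After op 10 (write(21)): arr=[21 13 25 3 14 17] head=3 tail=1 count=4
After op 11 (read()): arr=[21 13 25 3 14 17] head=4 tail=1 count=3
After op 12 (write(9)): arr=[21 9 25 3 14 17] head=4 tail=2 count=4
After op 13 (write(20)): arr=[21 9 20 3 14 17] head=4 tail=3 count=5
After op 14 (write(7)): arr=[21 9 20 7 14 17] head=4 tail=4 count=6
After op 15 (write(22)): arr=[21 9 20 7 22 17] head=5 tail=5 count=6

Answer: 17 21 9 20 7 22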